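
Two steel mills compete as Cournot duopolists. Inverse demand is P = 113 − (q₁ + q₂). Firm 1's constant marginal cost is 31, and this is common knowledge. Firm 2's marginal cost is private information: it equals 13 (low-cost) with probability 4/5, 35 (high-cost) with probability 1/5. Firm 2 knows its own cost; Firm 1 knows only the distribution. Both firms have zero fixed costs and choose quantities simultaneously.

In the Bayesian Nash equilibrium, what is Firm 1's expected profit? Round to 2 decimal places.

Type-c best response for Firm 2: q₂(c) = (113 − c)/2 − q₁/2.
Firm 1 maximizes expected profit; its first-order condition is 113 − 2q₁ − E[q₂] − 31 = 0.
Substituting E[q₂] and solving: E[c₂] = 17.4, so q₁ = (113 − 2·31 + 17.4)/3 = 22.8.
E[P] = 113 − (q₁ + E[q₂]) = 53.8; Firm 1's expected profit = (E[P] − 31)·q₁ = (53.8 − 31)·22.8 = 519.84.

519.84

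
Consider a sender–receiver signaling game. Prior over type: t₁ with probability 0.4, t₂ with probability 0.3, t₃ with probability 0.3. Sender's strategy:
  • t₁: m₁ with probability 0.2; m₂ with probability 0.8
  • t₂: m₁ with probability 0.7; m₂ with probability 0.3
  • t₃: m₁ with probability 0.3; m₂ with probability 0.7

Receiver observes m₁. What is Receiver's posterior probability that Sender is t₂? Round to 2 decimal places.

0.55

P(m₁) = 0.4·0.2 + 0.3·0.7 + 0.3·0.3 = 0.38
P(t₂ | m₁) = (0.3·0.7) / 0.38 = 0.21 / 0.38 = 0.552632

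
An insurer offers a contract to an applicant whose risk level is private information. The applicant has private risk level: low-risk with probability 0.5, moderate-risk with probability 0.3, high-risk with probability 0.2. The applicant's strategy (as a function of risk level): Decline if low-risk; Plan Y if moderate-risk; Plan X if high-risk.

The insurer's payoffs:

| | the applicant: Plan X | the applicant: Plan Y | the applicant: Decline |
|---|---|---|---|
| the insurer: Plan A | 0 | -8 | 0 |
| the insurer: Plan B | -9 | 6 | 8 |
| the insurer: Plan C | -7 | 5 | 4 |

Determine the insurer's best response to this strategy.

Plan B

Compute the insurer's expected payoff for each action, taking the expectation over the applicant's type.
E[Plan A] = 0.5·(0) + 0.3·(-8) + 0.2·(0) = -2.4
E[Plan B] = 0.5·(8) + 0.3·(6) + 0.2·(-9) = 4
E[Plan C] = 0.5·(4) + 0.3·(5) + 0.2·(-7) = 2.1
Best response: Plan B (4 is the largest).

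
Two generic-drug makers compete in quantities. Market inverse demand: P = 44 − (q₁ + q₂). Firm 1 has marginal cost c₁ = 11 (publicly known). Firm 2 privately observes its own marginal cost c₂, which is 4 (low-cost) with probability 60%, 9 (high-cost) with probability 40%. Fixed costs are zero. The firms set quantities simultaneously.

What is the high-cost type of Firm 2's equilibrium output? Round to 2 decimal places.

12.83

Type-c best response for Firm 2: q₂(c) = (44 − c)/2 − q₁/2.
Firm 1 maximizes expected profit; its first-order condition is 44 − 2q₁ − E[q₂] − 11 = 0.
Substituting E[q₂] and solving: E[c₂] = 6, so q₁ = (44 − 2·11 + 6)/3 = 9.33333.
q₂(high-cost) = (44 − 9 − 9.33333)/2 = 12.8333.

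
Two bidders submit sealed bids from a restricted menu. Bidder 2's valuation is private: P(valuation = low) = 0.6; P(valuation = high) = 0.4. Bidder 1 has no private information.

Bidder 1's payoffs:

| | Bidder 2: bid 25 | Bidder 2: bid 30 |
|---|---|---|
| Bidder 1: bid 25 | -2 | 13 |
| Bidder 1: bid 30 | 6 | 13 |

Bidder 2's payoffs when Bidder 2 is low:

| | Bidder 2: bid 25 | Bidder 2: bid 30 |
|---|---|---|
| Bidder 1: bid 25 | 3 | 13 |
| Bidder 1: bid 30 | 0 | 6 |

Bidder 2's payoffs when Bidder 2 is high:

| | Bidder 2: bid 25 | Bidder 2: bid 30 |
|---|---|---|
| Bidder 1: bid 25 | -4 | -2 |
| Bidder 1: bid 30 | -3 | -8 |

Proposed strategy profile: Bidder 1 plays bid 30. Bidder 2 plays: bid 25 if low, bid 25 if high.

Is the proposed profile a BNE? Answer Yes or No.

A profile is a BNE iff every type of every player is best-responding given beliefs about the other side.
Bidder 1 plays bid 30: E[bid 30] = 0.6·(6) + 0.4·(6) = 6; E[bid 25] = -2. Best-responding. ✓
Bidder 2 (valuation low), facing bid 30: bid 25 gives 0, bid 30 gives 6. Proposed bid 25 is not best — profitable deviation exists. ✗
Bidder 2 (valuation high), facing bid 30: bid 25 gives -3, bid 30 gives -8. Proposed bid 25 is best. ✓

No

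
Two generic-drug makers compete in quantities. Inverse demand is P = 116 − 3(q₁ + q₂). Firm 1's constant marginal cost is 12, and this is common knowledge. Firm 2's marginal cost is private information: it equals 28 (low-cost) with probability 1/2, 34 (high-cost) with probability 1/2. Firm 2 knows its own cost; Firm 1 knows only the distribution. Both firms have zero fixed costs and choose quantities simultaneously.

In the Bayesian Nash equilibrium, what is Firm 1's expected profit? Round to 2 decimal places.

Type-c best response for Firm 2: q₂(c) = (116 − c)/6 − q₁/2.
Firm 1 maximizes expected profit; its first-order condition is 116 − 6q₁ − 3E[q₂] − 12 = 0.
Substituting E[q₂] and solving: E[c₂] = 31, so q₁ = (116 − 2·12 + 31)/9 = 13.6667.
E[P] = 116 − 3·(q₁ + E[q₂]) = 53; Firm 1's expected profit = (E[P] − 12)·q₁ = (53 − 12)·13.6667 = 560.333.

560.33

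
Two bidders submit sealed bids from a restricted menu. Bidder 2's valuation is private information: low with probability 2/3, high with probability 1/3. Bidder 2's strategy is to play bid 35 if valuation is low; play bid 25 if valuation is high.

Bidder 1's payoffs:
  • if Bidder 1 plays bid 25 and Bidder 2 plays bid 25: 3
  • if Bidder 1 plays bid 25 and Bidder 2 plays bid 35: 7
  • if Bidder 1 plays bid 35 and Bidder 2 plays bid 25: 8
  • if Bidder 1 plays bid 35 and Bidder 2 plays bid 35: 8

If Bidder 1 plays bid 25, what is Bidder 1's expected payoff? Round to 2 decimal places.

5.67

Take the expectation over Bidder 2's valuation, weighting each type's action by its prior probability.
E[bid 25] = 2/3·7 + 1/3·3 = 14/3 + 1 = 17/3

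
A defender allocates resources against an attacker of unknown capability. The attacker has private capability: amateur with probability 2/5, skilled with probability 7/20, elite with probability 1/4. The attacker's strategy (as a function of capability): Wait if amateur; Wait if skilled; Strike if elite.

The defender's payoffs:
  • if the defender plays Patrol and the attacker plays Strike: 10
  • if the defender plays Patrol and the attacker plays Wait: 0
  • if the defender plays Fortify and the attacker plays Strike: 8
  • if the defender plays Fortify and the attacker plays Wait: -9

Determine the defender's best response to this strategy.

Patrol

Compute the defender's expected payoff for each action, taking the expectation over the attacker's type.
E[Patrol] = 2/5·(0) + 7/20·(0) + 1/4·(10) = 5/2
E[Fortify] = 2/5·(-9) + 7/20·(-9) + 1/4·(8) = -19/4
Best response: Patrol (5/2 is the largest).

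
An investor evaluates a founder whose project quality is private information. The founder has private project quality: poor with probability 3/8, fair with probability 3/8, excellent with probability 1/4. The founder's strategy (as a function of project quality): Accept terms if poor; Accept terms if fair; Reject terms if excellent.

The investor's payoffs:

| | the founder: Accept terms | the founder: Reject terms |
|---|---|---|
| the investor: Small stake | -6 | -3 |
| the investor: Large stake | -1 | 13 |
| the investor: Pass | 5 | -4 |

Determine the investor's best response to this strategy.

E[Small stake] = 3/8·(-6) + 3/8·(-6) + 1/4·(-3) = -21/4
E[Large stake] = 3/8·(-1) + 3/8·(-1) + 1/4·(13) = 5/2
E[Pass] = 3/8·(5) + 3/8·(5) + 1/4·(-4) = 11/4
Best response: Pass (11/4 is the largest).

Pass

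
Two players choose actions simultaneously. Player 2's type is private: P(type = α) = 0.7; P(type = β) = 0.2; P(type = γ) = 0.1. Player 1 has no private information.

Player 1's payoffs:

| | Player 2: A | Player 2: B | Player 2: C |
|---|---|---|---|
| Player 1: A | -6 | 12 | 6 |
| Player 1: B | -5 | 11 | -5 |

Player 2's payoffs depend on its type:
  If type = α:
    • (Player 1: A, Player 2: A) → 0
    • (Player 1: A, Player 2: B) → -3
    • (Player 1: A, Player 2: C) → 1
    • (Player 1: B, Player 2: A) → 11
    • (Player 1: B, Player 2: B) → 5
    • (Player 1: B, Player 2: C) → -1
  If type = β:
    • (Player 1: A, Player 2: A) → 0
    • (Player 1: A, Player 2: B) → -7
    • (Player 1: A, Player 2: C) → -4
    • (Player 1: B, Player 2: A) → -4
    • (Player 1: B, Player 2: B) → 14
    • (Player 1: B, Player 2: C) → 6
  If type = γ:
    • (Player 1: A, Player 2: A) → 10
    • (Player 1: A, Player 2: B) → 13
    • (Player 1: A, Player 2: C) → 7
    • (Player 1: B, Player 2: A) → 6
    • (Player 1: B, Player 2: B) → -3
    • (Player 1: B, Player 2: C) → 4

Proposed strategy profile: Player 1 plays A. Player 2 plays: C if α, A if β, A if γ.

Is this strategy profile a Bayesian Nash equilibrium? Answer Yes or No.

No

Player 1 plays A: E[A] = 0.7·(6) + 0.2·(-6) + 0.1·(-6) = 2.4; E[B] = -5. Best-responding. ✓
Player 2 (type α), facing A: A gives 0, B gives -3, C gives 1. Proposed C is best. ✓
Player 2 (type β), facing A: A gives 0, B gives -7, C gives -4. Proposed A is best. ✓
Player 2 (type γ), facing A: A gives 10, B gives 13, C gives 7. Proposed A is not best — profitable deviation exists. ✗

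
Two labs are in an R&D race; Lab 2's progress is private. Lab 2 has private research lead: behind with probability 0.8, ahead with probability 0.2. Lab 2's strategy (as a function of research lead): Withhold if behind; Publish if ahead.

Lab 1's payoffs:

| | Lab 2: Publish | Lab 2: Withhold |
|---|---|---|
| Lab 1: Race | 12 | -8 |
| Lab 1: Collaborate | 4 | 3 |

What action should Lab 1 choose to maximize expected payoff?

Collaborate

E[Race] = 0.8·(-8) + 0.2·(12) = -4
E[Collaborate] = 0.8·(3) + 0.2·(4) = 3.2
Best response: Collaborate (3.2 is the largest).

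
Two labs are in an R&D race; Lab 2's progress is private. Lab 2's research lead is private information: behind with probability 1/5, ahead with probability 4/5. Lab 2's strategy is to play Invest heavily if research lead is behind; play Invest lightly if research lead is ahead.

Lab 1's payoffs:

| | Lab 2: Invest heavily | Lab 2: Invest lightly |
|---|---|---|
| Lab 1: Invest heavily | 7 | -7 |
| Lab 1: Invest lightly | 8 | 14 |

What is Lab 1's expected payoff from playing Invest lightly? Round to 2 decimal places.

12.80

Take the expectation over Lab 2's research lead, weighting each type's action by its prior probability.
E[Invest lightly] = 1/5·8 + 4/5·14 = 8/5 + 56/5 = 64/5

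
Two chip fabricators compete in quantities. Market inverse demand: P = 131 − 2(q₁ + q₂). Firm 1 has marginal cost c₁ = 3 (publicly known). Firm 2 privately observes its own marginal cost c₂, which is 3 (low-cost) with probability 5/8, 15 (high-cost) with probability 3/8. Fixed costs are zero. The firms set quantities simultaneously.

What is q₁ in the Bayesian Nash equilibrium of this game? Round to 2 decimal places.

22.08

Firm 2 with cost c maximizes (131 − 2(q₁+q₂) − c)·q₂, giving q₂(c) = (131 − c − 2q₁)/4.
E[c₂] = 5/8·3 + 3/8·15 = 7.5
Firm 1's FOC against E[q₂] yields q₁ = (131 − 2·3 + E[c₂])/6 = (131 − 6 + 7.5)/6 = 22.0833.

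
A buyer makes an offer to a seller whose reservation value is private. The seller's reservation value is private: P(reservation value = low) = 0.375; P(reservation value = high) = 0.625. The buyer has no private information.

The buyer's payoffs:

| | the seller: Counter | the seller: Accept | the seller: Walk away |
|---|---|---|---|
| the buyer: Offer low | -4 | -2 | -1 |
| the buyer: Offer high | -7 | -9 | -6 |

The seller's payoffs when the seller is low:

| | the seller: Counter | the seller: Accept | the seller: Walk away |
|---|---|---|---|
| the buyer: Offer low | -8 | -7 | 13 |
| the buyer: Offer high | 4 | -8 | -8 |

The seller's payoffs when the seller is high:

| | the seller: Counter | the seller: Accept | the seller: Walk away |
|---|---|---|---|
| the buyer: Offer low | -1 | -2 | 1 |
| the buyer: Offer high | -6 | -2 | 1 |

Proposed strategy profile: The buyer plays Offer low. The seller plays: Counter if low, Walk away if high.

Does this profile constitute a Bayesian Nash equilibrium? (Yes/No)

A profile is a BNE iff every type of every player is best-responding given beliefs about the other side.
The buyer plays Offer low: E[Offer low] = 0.375·(-4) + 0.625·(-1) = -2.125; E[Offer high] = -6.375. Best-responding. ✓
The seller (reservation value low), facing Offer low: Counter gives -8, Accept gives -7, Walk away gives 13. Proposed Counter is not best — profitable deviation exists. ✗
The seller (reservation value high), facing Offer low: Counter gives -1, Accept gives -2, Walk away gives 1. Proposed Walk away is best. ✓

No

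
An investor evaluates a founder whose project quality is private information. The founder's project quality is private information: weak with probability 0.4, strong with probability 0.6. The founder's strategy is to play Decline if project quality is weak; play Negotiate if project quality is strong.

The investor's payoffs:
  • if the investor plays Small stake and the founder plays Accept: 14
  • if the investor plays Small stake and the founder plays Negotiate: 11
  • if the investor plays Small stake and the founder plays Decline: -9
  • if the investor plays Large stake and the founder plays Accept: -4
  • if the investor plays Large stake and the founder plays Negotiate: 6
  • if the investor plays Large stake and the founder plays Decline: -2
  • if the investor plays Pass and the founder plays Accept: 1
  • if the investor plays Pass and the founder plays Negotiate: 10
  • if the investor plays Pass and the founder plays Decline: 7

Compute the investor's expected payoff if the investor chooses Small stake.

3

E[Small stake] = 0.4·(-9) + 0.6·11 = (-3.6) + 6.6 = 3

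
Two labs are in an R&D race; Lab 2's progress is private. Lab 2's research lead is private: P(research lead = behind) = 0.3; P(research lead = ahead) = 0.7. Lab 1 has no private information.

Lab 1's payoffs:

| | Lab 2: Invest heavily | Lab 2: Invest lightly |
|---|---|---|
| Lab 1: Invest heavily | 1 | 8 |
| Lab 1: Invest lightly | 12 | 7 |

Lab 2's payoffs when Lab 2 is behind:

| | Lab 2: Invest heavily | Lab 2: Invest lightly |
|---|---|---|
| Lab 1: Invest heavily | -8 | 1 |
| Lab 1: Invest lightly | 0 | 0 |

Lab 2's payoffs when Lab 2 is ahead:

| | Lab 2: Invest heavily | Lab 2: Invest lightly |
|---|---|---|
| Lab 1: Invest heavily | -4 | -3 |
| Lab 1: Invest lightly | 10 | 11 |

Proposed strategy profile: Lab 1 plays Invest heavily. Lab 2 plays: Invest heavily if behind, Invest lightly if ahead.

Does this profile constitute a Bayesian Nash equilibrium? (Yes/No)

Lab 1 plays Invest heavily: E[Invest heavily] = 0.3·(1) + 0.7·(8) = 5.9; E[Invest lightly] = 8.5. Not best-responding. ✗
Lab 2 (research lead behind), facing Invest heavily: Invest heavily gives -8, Invest lightly gives 1. Proposed Invest heavily is not best — profitable deviation exists. ✗
Lab 2 (research lead ahead), facing Invest heavily: Invest heavily gives -4, Invest lightly gives -3. Proposed Invest lightly is best. ✓

No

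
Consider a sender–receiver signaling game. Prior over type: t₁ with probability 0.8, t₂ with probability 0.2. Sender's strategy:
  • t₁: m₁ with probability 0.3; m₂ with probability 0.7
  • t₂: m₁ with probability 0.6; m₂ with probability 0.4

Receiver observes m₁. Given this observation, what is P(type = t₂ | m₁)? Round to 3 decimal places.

0.333

P(m₁) = 0.8·0.3 + 0.2·0.6 = 0.36
P(t₂ | m₁) = (0.2·0.6) / 0.36 = 0.12 / 0.36 = 0.333333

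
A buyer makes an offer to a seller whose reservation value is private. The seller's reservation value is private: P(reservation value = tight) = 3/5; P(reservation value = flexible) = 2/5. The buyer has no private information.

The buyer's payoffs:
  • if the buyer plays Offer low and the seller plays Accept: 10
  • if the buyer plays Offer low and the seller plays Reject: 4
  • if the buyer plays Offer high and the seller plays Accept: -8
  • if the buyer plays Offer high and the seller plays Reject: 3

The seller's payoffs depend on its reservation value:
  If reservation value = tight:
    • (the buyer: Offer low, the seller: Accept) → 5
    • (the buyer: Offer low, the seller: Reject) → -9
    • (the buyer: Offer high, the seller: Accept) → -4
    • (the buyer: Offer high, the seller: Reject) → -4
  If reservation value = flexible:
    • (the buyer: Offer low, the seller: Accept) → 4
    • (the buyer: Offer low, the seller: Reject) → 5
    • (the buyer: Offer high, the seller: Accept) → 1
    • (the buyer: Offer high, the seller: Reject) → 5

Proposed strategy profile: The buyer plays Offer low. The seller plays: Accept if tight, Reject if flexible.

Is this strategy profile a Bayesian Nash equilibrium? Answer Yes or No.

A profile is a BNE iff every type of every player is best-responding given beliefs about the other side.
The buyer plays Offer low: E[Offer low] = 3/5·(10) + 2/5·(4) = 38/5; E[Offer high] = -18/5. Best-responding. ✓
The seller (reservation value tight), facing Offer low: Accept gives 5, Reject gives -9. Proposed Accept is best. ✓
The seller (reservation value flexible), facing Offer low: Accept gives 4, Reject gives 5. Proposed Reject is best. ✓

Yes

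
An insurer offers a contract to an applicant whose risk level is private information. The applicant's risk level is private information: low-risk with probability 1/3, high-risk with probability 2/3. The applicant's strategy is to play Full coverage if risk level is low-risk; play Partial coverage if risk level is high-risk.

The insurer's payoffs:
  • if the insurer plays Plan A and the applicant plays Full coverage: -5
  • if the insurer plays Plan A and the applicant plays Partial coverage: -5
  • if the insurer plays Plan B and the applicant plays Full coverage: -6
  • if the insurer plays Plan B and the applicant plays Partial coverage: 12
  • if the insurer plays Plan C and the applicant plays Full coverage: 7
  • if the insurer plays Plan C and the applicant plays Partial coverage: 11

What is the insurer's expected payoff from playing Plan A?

Take the expectation over the applicant's risk level, weighting each type's action by its prior probability.
E[Plan A] = 1/3·(-5) + 2/3·(-5) = (-5/3) + (-10/3) = -5

-5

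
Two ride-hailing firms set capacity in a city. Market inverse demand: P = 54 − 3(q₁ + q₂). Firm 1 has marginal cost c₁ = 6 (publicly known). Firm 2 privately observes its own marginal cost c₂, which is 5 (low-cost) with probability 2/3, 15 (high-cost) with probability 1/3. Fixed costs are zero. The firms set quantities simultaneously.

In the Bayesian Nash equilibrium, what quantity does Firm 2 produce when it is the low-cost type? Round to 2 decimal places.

5.37

Each type of Firm 2 best-responds to q₁; Firm 1 best-responds to the expected q₂ over Firm 2's types.
Firm 2 with cost c maximizes (54 − 3(q₁+q₂) − c)·q₂, giving q₂(c) = (54 − c − 3q₁)/6.
E[c₂] = 2/3·5 + 1/3·15 = 8.33333
Firm 1's FOC against E[q₂] yields q₁ = (54 − 2·6 + E[c₂])/9 = (54 − 12 + 8.33333)/9 = 5.59259.
q₂(low-cost) = (54 − 5 − 3·5.59259)/6 = 5.37037.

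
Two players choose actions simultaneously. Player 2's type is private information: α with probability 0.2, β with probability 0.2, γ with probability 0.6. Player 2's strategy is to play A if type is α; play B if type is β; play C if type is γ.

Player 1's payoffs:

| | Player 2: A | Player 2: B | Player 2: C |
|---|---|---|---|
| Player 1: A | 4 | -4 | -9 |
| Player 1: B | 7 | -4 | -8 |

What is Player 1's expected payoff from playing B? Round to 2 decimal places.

-4.20

Take the expectation over Player 2's type, weighting each type's action by its prior probability.
E[B] = 0.2·7 + 0.2·(-4) + 0.6·(-8) = 1.4 + (-0.8) + (-4.8) = -4.2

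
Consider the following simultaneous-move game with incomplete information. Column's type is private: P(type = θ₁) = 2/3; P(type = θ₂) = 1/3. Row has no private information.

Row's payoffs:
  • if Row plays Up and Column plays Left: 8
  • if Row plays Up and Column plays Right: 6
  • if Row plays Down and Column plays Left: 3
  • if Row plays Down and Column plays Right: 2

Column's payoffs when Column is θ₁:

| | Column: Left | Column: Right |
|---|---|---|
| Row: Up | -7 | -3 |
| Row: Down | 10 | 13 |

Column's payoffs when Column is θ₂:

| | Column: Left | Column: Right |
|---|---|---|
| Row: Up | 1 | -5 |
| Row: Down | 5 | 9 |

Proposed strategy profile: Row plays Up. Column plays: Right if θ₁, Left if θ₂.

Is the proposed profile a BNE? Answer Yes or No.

Row plays Up: E[Up] = 2/3·(6) + 1/3·(8) = 20/3; E[Down] = 7/3. Best-responding. ✓
Column (type θ₁), facing Up: Left gives -7, Right gives -3. Proposed Right is best. ✓
Column (type θ₂), facing Up: Left gives 1, Right gives -5. Proposed Left is best. ✓

Yes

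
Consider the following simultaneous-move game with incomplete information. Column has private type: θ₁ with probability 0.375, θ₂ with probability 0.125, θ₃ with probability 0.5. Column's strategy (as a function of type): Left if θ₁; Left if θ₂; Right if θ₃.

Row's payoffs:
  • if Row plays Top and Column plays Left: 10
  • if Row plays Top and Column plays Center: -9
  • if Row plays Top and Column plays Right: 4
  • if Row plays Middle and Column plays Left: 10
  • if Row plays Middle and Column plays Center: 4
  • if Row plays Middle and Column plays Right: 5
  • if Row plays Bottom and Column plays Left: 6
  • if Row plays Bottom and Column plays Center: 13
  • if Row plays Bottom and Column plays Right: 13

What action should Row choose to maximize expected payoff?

Bottom

Compute Row's expected payoff for each action, taking the expectation over Column's type.
E[Top] = 0.375·(10) + 0.125·(10) + 0.5·(4) = 7
E[Middle] = 0.375·(10) + 0.125·(10) + 0.5·(5) = 7.5
E[Bottom] = 0.375·(6) + 0.125·(6) + 0.5·(13) = 9.5
Best response: Bottom (9.5 is the largest).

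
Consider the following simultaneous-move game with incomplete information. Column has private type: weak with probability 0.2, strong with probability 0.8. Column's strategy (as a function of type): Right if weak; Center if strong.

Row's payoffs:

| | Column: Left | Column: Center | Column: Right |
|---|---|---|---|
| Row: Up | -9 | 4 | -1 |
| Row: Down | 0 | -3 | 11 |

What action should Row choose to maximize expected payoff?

Up

E[Up] = 0.2·(-1) + 0.8·(4) = 3
E[Down] = 0.2·(11) + 0.8·(-3) = -0.2
Best response: Up (3 is the largest).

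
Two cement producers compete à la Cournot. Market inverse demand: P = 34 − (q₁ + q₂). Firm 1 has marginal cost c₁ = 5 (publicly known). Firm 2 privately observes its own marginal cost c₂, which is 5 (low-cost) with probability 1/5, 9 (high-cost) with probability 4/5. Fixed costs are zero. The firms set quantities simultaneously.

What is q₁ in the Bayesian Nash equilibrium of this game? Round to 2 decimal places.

Type-c best response for Firm 2: q₂(c) = (34 − c)/2 − q₁/2.
Firm 1 maximizes expected profit; its first-order condition is 34 − 2q₁ − E[q₂] − 5 = 0.
Substituting E[q₂] and solving: E[c₂] = 8.2, so q₁ = (34 − 2·5 + 8.2)/3 = 10.7333.

10.73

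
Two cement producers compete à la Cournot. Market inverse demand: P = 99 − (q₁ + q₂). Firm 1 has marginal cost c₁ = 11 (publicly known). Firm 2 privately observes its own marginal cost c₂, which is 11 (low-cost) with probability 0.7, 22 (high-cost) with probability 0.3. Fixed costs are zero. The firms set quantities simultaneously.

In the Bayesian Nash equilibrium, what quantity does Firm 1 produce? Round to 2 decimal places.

Type-c best response for Firm 2: q₂(c) = (99 − c)/2 − q₁/2.
Firm 1 maximizes expected profit; its first-order condition is 99 − 2q₁ − E[q₂] − 11 = 0.
Substituting E[q₂] and solving: E[c₂] = 14.3, so q₁ = (99 − 2·11 + 14.3)/3 = 30.4333.

30.43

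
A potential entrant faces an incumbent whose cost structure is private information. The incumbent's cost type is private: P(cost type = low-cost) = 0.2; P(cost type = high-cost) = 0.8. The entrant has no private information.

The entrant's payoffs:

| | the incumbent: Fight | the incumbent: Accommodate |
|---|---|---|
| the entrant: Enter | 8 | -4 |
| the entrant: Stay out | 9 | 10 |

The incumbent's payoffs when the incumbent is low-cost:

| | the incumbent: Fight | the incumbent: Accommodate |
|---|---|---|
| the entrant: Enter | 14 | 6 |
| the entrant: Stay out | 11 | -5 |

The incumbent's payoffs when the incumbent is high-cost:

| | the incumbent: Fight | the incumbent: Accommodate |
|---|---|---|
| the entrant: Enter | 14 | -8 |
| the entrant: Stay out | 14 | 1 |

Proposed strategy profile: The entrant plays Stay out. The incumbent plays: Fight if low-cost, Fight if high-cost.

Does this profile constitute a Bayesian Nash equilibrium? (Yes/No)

Yes

A profile is a BNE iff every type of every player is best-responding given beliefs about the other side.
The entrant plays Stay out: E[Stay out] = 0.2·(9) + 0.8·(9) = 9; E[Enter] = 8. Best-responding. ✓
The incumbent (cost type low-cost), facing Stay out: Fight gives 11, Accommodate gives -5. Proposed Fight is best. ✓
The incumbent (cost type high-cost), facing Stay out: Fight gives 14, Accommodate gives 1. Proposed Fight is best. ✓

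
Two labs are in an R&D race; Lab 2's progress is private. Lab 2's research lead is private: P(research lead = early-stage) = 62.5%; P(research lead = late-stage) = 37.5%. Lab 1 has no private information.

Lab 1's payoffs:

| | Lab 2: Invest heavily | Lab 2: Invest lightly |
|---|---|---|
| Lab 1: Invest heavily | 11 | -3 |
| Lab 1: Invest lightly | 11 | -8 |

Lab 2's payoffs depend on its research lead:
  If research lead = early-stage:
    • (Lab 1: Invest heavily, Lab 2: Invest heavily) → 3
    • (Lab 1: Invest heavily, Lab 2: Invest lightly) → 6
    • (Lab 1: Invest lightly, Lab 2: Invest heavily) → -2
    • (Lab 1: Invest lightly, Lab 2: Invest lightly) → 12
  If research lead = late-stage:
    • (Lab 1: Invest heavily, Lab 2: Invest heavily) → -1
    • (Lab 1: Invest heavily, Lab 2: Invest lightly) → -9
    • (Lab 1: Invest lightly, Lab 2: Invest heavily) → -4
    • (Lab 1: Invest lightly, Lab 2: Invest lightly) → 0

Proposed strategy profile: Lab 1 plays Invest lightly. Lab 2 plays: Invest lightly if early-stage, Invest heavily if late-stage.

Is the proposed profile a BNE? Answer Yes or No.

A profile is a BNE iff every type of every player is best-responding given beliefs about the other side.
Lab 1 plays Invest lightly: E[Invest lightly] = 0.625·(-8) + 0.375·(11) = -0.875; E[Invest heavily] = 2.25. Not best-responding. ✗
Lab 2 (research lead early-stage), facing Invest lightly: Invest heavily gives -2, Invest lightly gives 12. Proposed Invest lightly is best. ✓
Lab 2 (research lead late-stage), facing Invest lightly: Invest heavily gives -4, Invest lightly gives 0. Proposed Invest heavily is not best — profitable deviation exists. ✗

No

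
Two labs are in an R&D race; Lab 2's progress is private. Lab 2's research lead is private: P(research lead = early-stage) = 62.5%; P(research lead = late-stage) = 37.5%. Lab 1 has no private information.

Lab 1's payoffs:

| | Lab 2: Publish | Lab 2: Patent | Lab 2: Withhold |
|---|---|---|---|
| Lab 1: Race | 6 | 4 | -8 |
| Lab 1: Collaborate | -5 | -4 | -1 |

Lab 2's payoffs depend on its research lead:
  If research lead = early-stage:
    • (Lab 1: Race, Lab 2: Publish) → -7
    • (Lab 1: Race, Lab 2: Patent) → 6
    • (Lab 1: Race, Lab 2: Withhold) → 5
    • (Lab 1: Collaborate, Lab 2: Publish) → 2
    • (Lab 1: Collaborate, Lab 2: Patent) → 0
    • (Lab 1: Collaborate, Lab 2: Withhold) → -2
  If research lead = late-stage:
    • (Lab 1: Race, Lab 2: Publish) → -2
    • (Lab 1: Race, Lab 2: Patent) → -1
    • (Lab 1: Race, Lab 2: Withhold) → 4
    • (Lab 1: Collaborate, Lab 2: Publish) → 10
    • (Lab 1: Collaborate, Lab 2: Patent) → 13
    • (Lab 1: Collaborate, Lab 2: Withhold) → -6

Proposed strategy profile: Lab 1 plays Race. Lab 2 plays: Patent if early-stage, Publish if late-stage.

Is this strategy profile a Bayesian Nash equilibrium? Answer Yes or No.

A profile is a BNE iff every type of every player is best-responding given beliefs about the other side.
Lab 1 plays Race: E[Race] = 0.625·(4) + 0.375·(6) = 4.75; E[Collaborate] = -4.375. Best-responding. ✓
Lab 2 (research lead early-stage), facing Race: Publish gives -7, Patent gives 6, Withhold gives 5. Proposed Patent is best. ✓
Lab 2 (research lead late-stage), facing Race: Publish gives -2, Patent gives -1, Withhold gives 4. Proposed Publish is not best — profitable deviation exists. ✗

No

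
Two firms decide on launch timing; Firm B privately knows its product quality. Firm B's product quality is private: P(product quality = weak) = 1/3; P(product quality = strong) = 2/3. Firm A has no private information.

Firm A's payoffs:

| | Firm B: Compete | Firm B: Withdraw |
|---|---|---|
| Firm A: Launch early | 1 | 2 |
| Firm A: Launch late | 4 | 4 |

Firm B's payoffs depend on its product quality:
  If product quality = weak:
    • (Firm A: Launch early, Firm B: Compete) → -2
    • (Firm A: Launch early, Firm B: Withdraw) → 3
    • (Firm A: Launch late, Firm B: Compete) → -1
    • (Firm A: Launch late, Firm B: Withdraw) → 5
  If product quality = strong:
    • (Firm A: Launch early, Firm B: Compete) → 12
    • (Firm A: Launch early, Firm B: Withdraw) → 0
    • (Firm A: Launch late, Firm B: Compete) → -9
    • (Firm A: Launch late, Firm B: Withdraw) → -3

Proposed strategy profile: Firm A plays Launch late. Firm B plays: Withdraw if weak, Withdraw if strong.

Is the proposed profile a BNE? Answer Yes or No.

Yes

A profile is a BNE iff every type of every player is best-responding given beliefs about the other side.
Firm A plays Launch late: E[Launch late] = 1/3·(4) + 2/3·(4) = 4; E[Launch early] = 2. Best-responding. ✓
Firm B (product quality weak), facing Launch late: Compete gives -1, Withdraw gives 5. Proposed Withdraw is best. ✓
Firm B (product quality strong), facing Launch late: Compete gives -9, Withdraw gives -3. Proposed Withdraw is best. ✓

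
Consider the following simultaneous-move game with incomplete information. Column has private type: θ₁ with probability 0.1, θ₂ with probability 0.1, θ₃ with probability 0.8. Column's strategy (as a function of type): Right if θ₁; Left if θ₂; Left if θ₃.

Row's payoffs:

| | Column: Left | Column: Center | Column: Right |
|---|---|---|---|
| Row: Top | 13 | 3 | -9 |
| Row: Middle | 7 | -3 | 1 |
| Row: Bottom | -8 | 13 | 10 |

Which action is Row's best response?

E[Top] = 0.1·(-9) + 0.1·(13) + 0.8·(13) = 10.8
E[Middle] = 0.1·(1) + 0.1·(7) + 0.8·(7) = 6.4
E[Bottom] = 0.1·(10) + 0.1·(-8) + 0.8·(-8) = -6.2
Best response: Top (10.8 is the largest).

Top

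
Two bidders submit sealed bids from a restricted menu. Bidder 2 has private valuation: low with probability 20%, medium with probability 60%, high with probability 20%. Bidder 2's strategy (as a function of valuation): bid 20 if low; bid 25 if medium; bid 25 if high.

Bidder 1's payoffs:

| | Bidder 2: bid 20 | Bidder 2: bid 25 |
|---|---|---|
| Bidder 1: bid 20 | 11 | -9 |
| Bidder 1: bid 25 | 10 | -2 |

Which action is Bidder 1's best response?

bid 25

E[bid 20] = 0.2·(11) + 0.6·(-9) + 0.2·(-9) = -5
E[bid 25] = 0.2·(10) + 0.6·(-2) + 0.2·(-2) = 0.4
Best response: bid 25 (0.4 is the largest).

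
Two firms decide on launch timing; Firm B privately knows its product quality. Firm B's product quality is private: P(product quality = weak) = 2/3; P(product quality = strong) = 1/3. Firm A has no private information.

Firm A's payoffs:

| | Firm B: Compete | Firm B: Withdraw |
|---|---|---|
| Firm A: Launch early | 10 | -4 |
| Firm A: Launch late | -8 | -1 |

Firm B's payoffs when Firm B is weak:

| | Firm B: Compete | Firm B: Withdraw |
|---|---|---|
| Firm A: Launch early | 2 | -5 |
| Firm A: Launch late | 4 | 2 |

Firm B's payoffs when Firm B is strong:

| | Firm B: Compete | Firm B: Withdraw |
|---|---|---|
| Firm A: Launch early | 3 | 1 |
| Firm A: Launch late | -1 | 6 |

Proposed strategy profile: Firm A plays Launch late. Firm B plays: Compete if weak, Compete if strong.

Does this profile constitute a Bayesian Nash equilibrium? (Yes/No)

No

Firm A plays Launch late: E[Launch late] = 2/3·(-8) + 1/3·(-8) = -8; E[Launch early] = 10. Not best-responding. ✗
Firm B (product quality weak), facing Launch late: Compete gives 4, Withdraw gives 2. Proposed Compete is best. ✓
Firm B (product quality strong), facing Launch late: Compete gives -1, Withdraw gives 6. Proposed Compete is not best — profitable deviation exists. ✗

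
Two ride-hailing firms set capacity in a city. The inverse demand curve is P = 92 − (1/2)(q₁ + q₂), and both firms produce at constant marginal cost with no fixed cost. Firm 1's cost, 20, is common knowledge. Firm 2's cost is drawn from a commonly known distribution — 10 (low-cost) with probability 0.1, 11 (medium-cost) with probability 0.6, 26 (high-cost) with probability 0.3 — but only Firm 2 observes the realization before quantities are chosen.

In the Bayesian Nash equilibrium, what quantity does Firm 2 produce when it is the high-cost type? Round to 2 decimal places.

Firm 2 with cost c maximizes (92 − (1/2)(q₁+q₂) − c)·q₂, giving q₂(c) = (92 − c − (1/2)q₁).
E[c₂] = 0.1·10 + 0.6·11 + 0.3·26 = 15.4
Firm 1's FOC against E[q₂] yields q₁ = (92 − 2·20 + E[c₂])/(3/2) = (92 − 40 + 15.4)/(3/2) = 44.9333.
q₂(high-cost) = (92 − 26 − (1/2)·44.9333) = 43.5333.

43.53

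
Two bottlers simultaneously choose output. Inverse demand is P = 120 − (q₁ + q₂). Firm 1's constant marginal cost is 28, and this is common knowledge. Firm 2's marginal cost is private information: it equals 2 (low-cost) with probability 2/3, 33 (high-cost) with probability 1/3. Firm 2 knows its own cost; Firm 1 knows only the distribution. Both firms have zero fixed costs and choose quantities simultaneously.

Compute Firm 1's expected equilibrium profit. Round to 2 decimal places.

Each type of Firm 2 best-responds to q₁; Firm 1 best-responds to the expected q₂ over Firm 2's types.
Firm 2 with cost c maximizes (120 − (q₁+q₂) − c)·q₂, giving q₂(c) = (120 − c − q₁)/2.
E[c₂] = 2/3·2 + 1/3·33 = 12.3333
Firm 1's FOC against E[q₂] yields q₁ = (120 − 2·28 + E[c₂])/3 = (120 − 56 + 12.3333)/3 = 25.4444.
E[P] = 120 − (q₁ + E[q₂]) = 53.4444; Firm 1's expected profit = (E[P] − 28)·q₁ = (53.4444 − 28)·25.4444 = 647.42.

647.42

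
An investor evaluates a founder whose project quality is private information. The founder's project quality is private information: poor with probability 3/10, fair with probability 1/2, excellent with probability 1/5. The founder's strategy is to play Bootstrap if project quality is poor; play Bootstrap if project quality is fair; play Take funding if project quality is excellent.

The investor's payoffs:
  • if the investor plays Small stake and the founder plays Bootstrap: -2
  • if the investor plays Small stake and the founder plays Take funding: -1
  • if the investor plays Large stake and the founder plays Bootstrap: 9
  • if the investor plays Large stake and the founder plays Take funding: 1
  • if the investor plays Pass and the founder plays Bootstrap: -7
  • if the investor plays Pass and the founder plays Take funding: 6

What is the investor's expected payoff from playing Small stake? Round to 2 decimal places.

-1.80

E[Small stake] = 3/10·(-2) + 1/2·(-2) + 1/5·(-1) = (-3/5) + (-1) + (-1/5) = -9/5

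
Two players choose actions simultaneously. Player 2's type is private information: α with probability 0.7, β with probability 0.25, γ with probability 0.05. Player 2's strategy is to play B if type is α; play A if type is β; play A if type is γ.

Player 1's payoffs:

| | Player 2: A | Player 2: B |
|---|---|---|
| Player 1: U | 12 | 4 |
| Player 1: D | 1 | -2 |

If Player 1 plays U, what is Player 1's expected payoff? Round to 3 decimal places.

E[U] = 0.7·4 + 0.25·12 + 0.05·12 = 2.8 + 3 + 0.6 = 6.4

6.400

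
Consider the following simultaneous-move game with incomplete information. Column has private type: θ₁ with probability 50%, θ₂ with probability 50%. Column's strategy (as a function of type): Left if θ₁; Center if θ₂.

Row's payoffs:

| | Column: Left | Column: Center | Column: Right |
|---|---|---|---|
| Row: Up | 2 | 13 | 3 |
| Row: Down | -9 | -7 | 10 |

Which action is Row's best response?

Up

E[Up] = 0.5·(2) + 0.5·(13) = 7.5
E[Down] = 0.5·(-9) + 0.5·(-7) = -8
Best response: Up (7.5 is the largest).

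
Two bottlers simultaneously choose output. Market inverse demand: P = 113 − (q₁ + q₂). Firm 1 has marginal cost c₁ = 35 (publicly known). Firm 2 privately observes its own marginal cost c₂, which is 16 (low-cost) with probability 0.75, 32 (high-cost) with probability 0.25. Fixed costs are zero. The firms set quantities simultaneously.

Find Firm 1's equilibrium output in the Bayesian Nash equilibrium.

21

Type-c best response for Firm 2: q₂(c) = (113 − c)/2 − q₁/2.
Firm 1 maximizes expected profit; its first-order condition is 113 − 2q₁ − E[q₂] − 35 = 0.
Substituting E[q₂] and solving: E[c₂] = 20, so q₁ = (113 − 2·35 + 20)/3 = 21.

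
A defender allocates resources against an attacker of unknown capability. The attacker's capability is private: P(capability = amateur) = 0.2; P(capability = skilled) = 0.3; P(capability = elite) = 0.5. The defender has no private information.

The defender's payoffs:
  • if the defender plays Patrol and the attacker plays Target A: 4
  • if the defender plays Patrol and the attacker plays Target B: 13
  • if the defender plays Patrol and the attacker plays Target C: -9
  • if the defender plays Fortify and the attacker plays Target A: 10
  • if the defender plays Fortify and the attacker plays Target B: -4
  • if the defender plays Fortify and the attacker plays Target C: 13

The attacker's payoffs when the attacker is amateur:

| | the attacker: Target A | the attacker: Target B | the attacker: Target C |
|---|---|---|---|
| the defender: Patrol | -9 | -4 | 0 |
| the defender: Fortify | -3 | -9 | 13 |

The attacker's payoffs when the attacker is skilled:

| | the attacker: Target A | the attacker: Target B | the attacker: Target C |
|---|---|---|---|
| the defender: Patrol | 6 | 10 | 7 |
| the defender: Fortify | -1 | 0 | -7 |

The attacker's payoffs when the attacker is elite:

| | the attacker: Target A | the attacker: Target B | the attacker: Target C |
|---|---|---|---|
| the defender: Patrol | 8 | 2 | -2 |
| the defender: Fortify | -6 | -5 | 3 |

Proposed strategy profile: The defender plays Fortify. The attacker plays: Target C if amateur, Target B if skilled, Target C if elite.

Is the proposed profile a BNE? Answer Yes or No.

The defender plays Fortify: E[Fortify] = 0.2·(13) + 0.3·(-4) + 0.5·(13) = 7.9; E[Patrol] = -2.4. Best-responding. ✓
The attacker (capability amateur), facing Fortify: Target A gives -3, Target B gives -9, Target C gives 13. Proposed Target C is best. ✓
The attacker (capability skilled), facing Fortify: Target A gives -1, Target B gives 0, Target C gives -7. Proposed Target B is best. ✓
The attacker (capability elite), facing Fortify: Target A gives -6, Target B gives -5, Target C gives 3. Proposed Target C is best. ✓

Yes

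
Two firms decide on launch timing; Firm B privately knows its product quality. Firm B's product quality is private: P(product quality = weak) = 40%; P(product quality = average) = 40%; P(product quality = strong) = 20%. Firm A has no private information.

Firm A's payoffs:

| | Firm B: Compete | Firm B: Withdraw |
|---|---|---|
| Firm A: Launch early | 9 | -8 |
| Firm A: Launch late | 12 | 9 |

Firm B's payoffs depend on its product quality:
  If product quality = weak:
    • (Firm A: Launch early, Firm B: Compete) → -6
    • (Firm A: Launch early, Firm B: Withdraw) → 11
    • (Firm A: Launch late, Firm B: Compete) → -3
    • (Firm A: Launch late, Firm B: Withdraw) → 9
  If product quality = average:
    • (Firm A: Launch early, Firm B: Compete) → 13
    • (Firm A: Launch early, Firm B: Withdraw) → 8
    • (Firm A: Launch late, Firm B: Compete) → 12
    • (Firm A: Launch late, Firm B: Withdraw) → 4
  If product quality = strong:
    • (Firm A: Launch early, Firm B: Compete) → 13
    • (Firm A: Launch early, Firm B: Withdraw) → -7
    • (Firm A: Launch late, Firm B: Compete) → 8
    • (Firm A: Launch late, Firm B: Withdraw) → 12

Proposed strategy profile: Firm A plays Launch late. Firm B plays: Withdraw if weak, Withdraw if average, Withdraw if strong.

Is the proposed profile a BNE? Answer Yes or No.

No

A profile is a BNE iff every type of every player is best-responding given beliefs about the other side.
Firm A plays Launch late: E[Launch late] = 0.4·(9) + 0.4·(9) + 0.2·(9) = 9; E[Launch early] = -8. Best-responding. ✓
Firm B (product quality weak), facing Launch late: Compete gives -3, Withdraw gives 9. Proposed Withdraw is best. ✓
Firm B (product quality average), facing Launch late: Compete gives 12, Withdraw gives 4. Proposed Withdraw is not best — profitable deviation exists. ✗
Firm B (product quality strong), facing Launch late: Compete gives 8, Withdraw gives 12. Proposed Withdraw is best. ✓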